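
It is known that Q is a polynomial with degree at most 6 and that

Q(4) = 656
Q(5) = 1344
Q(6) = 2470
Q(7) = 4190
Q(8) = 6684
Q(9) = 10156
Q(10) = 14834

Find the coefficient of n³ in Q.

First differences: 688, 1126, 1720, 2494, 3472, 4678. Second differences: 438, 594, 774, 978, 1206. Third differences: 156, 180, 204, 228. Fourth differences: 24, 24, 24.
Level-4 differences are constant, so Q has degree 4.
Fitting a degree-4 polynomial gives Q(n) = n^4 + 4n³ + 8n² + 3n + 4.
The coefficient of n³ is 4.

4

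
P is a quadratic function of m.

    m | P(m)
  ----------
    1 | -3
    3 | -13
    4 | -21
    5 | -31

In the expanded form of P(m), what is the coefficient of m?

-1

Write P(m) = am² + bm + c; the 4 given values yield a linear system in the 3 coefficients.
Solving, P(m) = -m² - m - 1.
The coefficient of m is -1.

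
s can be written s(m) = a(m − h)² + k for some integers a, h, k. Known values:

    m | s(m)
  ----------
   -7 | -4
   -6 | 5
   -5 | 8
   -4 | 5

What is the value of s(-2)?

-19

First differences 9, 3, -3; second difference -6 = 2a, so a = -3.
Expanding, the m-coefficient is −2ah = 6h; matching it to the data gives h = -5, and then k = 8.
So s(m) = -3(m + 5)² + 8.
s(-2) = -3·3² + 8 = -19.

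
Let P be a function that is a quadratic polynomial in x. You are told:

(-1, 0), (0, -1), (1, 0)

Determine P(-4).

15

Write P(x) = ax² + bx + c; the 3 given values yield a linear system in the 3 coefficients.
Solving, P(x) = x² - 1.
Then P(-4) = 15.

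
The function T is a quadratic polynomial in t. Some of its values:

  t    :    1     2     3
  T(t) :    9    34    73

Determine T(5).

193

Write T(t) = at² + bt + c; the 3 given values yield a linear system in the 3 coefficients.
Solving, T(t) = 7t² + 4t - 2.
Then T(5) = 193.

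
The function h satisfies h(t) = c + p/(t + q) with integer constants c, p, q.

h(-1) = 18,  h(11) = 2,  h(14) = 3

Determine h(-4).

12

(h(t) − c)(t + q) = p for each data point; the three points give a linear system in c and q, then p follows.
Solving: c = 6, q = -2, p = -36, so h(t) = 6 − 36/(t − 2).
Then h(-4) = 6 − 36/(-6) = 12.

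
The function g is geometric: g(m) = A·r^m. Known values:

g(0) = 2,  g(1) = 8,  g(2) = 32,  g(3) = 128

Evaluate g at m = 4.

Consecutive ratio: 8/2 = 4, and 32/8 = 4, so r = 4.
Then A·4^0 = 2 gives A = 2, and g(m) = 2·4^m.
g(4) = 2·4^4 = 512.

512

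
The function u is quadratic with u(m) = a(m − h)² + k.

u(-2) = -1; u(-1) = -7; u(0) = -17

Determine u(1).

First differences -6, -10; second difference -4 = 2a, so a = -2.
Expanding, the m-coefficient is −2ah = 4h; matching it to the data gives h = -3, and then k = 1.
So u(m) = -2(m + 3)² + 1.
u(1) = -2·4² + 1 = -31.

-31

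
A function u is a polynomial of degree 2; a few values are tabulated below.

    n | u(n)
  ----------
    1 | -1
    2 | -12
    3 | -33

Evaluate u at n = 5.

-105

Write u(n) = an² + bn + c; the 3 given values yield a linear system in the 3 coefficients.
Solving, u(n) = -5n² + 4n.
Then u(5) = -105.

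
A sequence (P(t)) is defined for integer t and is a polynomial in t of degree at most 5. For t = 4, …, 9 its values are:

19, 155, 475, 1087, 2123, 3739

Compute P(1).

First differences: 136, 320, 612, 1036, 1616. Second differences: 184, 292, 424, 580. Third differences: 108, 132, 156. Fourth differences: 24, 24.
Level-4 differences are constant, so P has degree 4.
Fitting a degree-4 polynomial gives P(t) = t^4 - 4t³ + t² + 2t - 5.
Then P(1) = -5.

-5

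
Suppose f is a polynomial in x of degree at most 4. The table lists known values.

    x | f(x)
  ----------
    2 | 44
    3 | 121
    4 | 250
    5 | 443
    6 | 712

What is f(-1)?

5

First differences: 77, 129, 193, 269. Second differences: 52, 64, 76. Third differences: 12, 12.
Level-3 differences are constant, so f has degree 3.
Fitting a degree-3 polynomial gives f(x) = 2x³ + 8x² - x - 2.
Then f(-1) = 5.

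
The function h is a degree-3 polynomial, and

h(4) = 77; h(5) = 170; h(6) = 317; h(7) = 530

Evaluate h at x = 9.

1202

Write h(x) = ax³ + bx² + cx + d; the 4 given values yield a linear system in the 4 coefficients.
Solving, h(x) = 2x³ - 3x² - 2x + 5.
Then h(9) = 1202.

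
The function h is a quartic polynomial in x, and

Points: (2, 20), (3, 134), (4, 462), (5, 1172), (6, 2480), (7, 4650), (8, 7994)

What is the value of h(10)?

19692

First differences: 114, 328, 710, 1308, 2170, 3344. Second differences: 214, 382, 598, 862, 1174. Third differences: 168, 216, 264, 312. Fourth differences: 48, 48, 48.
Level-4 differences are constant, so h has degree 4.
Fitting a degree-4 polynomial gives h(x) = 2x^4 - 3x² - x + 2.
Then h(10) = 19692.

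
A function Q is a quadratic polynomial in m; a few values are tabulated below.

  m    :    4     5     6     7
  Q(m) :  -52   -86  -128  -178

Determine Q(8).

-236

Write Q(m) = am² + bm + c; the 4 given values yield a linear system in the 3 coefficients.
Solving, Q(m) = -4m² + 2m + 4.
Then Q(8) = -236.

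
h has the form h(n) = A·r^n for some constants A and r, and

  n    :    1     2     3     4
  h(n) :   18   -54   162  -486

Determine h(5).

1458

Consecutive ratio: -54/18 = -3, and 162/(-54) = -3, so r = -3.
Then A·(-3)^1 = 18 gives A = -6, and h(n) = -6·(-3)^n.
h(5) = -6·(-3)^5 = 1458.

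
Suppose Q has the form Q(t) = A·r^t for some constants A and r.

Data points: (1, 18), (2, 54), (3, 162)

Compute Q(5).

1458

Consecutive ratio: 54/18 = 3, and 162/54 = 3, so r = 3.
Then A·3^1 = 18 gives A = 6, and Q(t) = 6·3^t.
Q(5) = 6·3^5 = 1458.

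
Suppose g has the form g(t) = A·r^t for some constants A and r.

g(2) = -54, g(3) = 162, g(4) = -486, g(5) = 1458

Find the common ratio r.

-3

Consecutive ratio: 162/(-54) = -3, and -486/162 = -3, so r = -3.
Then A·(-3)^2 = -54 gives A = -6, and g(t) = -6·(-3)^t.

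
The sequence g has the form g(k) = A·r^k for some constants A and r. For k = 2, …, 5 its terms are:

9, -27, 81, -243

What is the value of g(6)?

Consecutive ratio: -27/9 = -3, and 81/(-27) = -3, so r = -3.
Then A·(-3)^2 = 9 gives A = 1, and g(k) = 1·(-3)^k.
g(6) = 1·(-3)^6 = 729.

729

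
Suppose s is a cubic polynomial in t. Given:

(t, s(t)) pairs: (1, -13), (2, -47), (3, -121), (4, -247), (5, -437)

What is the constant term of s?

First differences: -34, -74, -126, -190. Second differences: -40, -52, -64. Third differences: -12, -12.
Level-3 differences are constant, so s has degree 3.
Fitting a degree-3 polynomial gives s(t) = -2t³ - 8t² + 4t - 7.
The constant term is s(0) = -7.

-7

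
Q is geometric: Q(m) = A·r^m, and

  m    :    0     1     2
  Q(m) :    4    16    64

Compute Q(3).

Consecutive ratio: 16/4 = 4, and 64/16 = 4, so r = 4.
Then A·4^0 = 4 gives A = 4, and Q(m) = 4·4^m.
Q(3) = 4·4^3 = 256.

256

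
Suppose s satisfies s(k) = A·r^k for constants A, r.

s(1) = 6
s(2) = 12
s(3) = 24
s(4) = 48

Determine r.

2

Consecutive ratio: 12/6 = 2, and 24/12 = 2, so r = 2.
Then A·2^1 = 6 gives A = 3, and s(k) = 3·2^k.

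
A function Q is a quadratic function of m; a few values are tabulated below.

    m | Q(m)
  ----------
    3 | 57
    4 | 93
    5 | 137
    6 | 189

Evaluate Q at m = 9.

First differences: 36, 44, 52. Second differences: 8, 8.
Level-2 differences are constant, so Q has degree 2.
Fitting a degree-2 polynomial gives Q(m) = 4m² + 8m - 3.
Then Q(9) = 393.

393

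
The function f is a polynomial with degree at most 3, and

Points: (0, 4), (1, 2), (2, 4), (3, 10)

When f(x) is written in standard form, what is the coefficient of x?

-4

Write f(x) = ax³ + bx² + cx + d; the 4 given values yield a linear system in the 4 coefficients.
Solving, the leading coefficient vanishes, and f(x) = 2x² - 4x + 4.
The coefficient of x is -4.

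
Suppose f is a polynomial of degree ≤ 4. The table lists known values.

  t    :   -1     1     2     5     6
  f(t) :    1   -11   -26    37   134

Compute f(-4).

-206

Write f(t) = at^4 + bt³ + ct² + dt + e; the 5 given values yield a linear system in the 5 coefficients.
Solving, the leading coefficient vanishes, and f(t) = 2t³ - 7t² - 8t + 2.
Then f(-4) = -206.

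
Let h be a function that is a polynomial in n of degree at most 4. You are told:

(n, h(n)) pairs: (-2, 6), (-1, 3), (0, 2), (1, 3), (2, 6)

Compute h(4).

18

First differences: -3, -1, 1, 3. Second differences: 2, 2, 2.
Level-2 differences are constant, so h has degree 2.
Fitting a degree-2 polynomial gives h(n) = n² + 2.
Then h(4) = 18.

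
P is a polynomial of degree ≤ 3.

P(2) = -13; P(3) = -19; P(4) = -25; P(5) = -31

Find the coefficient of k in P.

-6

First differences: -6, -6, -6.
Level-1 differences are constant, so P has degree 1.
Fitting a degree-1 polynomial gives P(k) = -6k - 1.
The coefficient of k is -6.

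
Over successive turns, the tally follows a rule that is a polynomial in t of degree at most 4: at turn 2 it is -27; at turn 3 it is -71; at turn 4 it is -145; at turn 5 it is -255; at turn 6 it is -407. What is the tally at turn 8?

-861

Write the value at t as g(t).
First differences: -44, -74, -110, -152. Second differences: -30, -36, -42. Third differences: -6, -6.
Level-3 differences are constant, so g has degree 3.
Fitting a degree-3 polynomial gives g(t) = -t³ - 6t² + 5t - 5.
Then g(8) = -861.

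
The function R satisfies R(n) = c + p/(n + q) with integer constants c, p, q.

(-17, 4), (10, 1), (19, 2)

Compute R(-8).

(R(n) − c)(n + q) = p for each data point; the three points give a linear system in c and q, then p follows.
Solving: c = 3, q = -1, p = -18, so R(n) = 3 − 18/(n − 1).
Then R(-8) = 3 − 18/(-9) = 5.

5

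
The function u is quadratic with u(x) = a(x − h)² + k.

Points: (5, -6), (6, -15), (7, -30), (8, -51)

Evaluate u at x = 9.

-78

First differences -9, -15, -21; second difference -6 = 2a, so a = -3.
Expanding, the x-coefficient is −2ah = 6h; matching it to the data gives h = 4, and then k = -3.
So u(x) = -3(x − 4)² − 3.
u(9) = -3·5² − 3 = -78.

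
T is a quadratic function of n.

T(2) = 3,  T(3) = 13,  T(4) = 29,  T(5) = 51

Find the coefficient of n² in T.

Write T(n) = an² + bn + c; the 4 given values yield a linear system in the 3 coefficients.
Solving, T(n) = 3n² - 5n + 1.
The coefficient of n² is 3.

3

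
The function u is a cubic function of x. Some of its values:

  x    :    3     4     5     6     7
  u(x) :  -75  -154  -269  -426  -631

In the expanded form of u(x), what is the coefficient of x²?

-6

Write u(x) = ax³ + bx² + cx + d; the 5 given values yield a linear system in the 4 coefficients.
Solving, u(x) = -x³ - 6x² + 6.
The coefficient of x² is -6.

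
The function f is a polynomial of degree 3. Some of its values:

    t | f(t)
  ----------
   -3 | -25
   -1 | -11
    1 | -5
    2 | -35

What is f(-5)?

49

Write f(t) = at³ + bt² + ct + d; the 4 given values yield a linear system in the 4 coefficients.
Solving, f(t) = -2t³ - 7t² + 5t - 1.
Then f(-5) = 49.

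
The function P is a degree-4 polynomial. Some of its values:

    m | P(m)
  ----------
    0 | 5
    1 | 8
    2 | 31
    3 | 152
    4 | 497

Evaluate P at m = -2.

-13

Write P(m) = am^4 + bm³ + cm² + dm + e; the 5 given values yield a linear system in the 5 coefficients.
Solving, P(m) = 2m^4 + m³ - 7m² + 7m + 5.
Then P(-2) = -13.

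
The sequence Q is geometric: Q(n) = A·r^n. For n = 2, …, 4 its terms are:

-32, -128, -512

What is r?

4

Consecutive ratio: -128/(-32) = 4, and -512/(-128) = 4, so r = 4.
Then A·4^2 = -32 gives A = -2, and Q(n) = -2·4^n.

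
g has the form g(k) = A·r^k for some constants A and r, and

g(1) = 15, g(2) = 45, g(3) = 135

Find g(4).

Consecutive ratio: 45/15 = 3, and 135/45 = 3, so r = 3.
Then A·3^1 = 15 gives A = 5, and g(k) = 5·3^k.
g(4) = 5·3^4 = 405.

405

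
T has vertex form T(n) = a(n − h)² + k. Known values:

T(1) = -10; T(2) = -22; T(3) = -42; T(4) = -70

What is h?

0

First differences -12, -20, -28; second difference -8 = 2a, so a = -4.
Expanding, the n-coefficient is −2ah = 8h; matching it to the data gives h = 0, and then k = -6.
So T(n) = -4(n + 0)² − 6.
Hence h = 0.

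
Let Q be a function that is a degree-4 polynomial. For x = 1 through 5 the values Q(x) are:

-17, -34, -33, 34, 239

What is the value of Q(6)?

678

Write Q(x) = ax^4 + bx³ + cx² + dx + e; the 5 given values yield a linear system in the 5 coefficients.
Solving, Q(x) = x^4 - 2x³ - 4x² - 6x - 6.
Then Q(6) = 678.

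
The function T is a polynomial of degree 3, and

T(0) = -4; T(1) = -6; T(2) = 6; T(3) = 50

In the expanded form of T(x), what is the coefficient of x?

Write T(x) = ax³ + bx² + cx + d; the 4 given values yield a linear system in the 4 coefficients.
Solving, T(x) = 3x³ - 2x² - 3x - 4.
The coefficient of x is -3.

-3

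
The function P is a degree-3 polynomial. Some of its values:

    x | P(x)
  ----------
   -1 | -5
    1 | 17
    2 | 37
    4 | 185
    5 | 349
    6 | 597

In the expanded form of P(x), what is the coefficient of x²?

Write P(x) = ax³ + bx² + cx + d; the 6 given values yield a linear system in the 4 coefficients.
Solving, P(x) = 3x³ - 3x² + 8x + 9.
The coefficient of x² is -3.

-3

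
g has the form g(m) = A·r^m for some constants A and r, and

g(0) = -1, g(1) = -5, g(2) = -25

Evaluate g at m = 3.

Consecutive ratio: -5/(-1) = 5, and -25/(-5) = 5, so r = 5.
Then A·5^0 = -1 gives A = -1, and g(m) = -1·5^m.
g(3) = -1·5^3 = -125.

-125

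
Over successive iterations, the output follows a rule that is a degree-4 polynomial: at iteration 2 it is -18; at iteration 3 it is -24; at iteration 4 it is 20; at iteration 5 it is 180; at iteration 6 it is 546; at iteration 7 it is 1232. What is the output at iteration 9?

4140

Write the value at x as f(x).
First differences: -6, 44, 160, 366, 686. Second differences: 50, 116, 206, 320. Third differences: 66, 90, 114. Fourth differences: 24, 24.
Level-4 differences are constant, so f has degree 4.
Fitting a degree-4 polynomial gives f(x) = x^4 - 3x³ - 3x² + x.
Then f(9) = 4140.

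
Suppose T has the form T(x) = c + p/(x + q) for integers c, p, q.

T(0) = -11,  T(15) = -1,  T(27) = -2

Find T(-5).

-6

(T(x) − c)(x + q) = p for each data point; the three points give a linear system in c and q, then p follows.
Solving: c = -3, q = -3, p = 24, so T(x) = -3 + 24/(x − 3).
Then T(-5) = -3 + 24/(-8) = -6.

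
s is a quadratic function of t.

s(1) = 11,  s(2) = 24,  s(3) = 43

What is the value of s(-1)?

Write s(t) = at² + bt + c; the 3 given values yield a linear system in the 3 coefficients.
Solving, s(t) = 3t² + 4t + 4.
Then s(-1) = 3.

3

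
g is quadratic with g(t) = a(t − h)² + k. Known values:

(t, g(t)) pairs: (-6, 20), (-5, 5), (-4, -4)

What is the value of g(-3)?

-7

First differences -15, -9; second difference 6 = 2a, so a = 3.
Expanding, the t-coefficient is −2ah = -6h; matching it to the data gives h = -3, and then k = -7.
So g(t) = 3(t + 3)² − 7.
g(-3) = 3·0² − 7 = -7.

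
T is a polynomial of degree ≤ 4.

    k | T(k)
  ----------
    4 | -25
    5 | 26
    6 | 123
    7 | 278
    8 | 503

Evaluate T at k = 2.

-37

Write T(k) = ak^4 + bk³ + ck² + dk + e; the 5 given values yield a linear system in the 5 coefficients.
Solving, the leading coefficient vanishes, and T(k) = 2k³ - 7k² - 8k - 9.
Then T(2) = -37.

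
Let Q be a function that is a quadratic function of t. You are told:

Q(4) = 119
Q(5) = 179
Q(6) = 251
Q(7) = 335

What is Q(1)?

First differences: 60, 72, 84. Second differences: 12, 12.
Level-2 differences are constant, so Q has degree 2.
Fitting a degree-2 polynomial gives Q(t) = 6t² + 6t - 1.
Then Q(1) = 11.

11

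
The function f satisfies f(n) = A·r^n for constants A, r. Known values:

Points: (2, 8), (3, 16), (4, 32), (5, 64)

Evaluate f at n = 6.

128

Consecutive ratio: 16/8 = 2, and 32/16 = 2, so r = 2.
Then A·2^2 = 8 gives A = 2, and f(n) = 2·2^n.
f(6) = 2·2^6 = 128.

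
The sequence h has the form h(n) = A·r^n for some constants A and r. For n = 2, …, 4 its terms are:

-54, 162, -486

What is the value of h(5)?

Consecutive ratio: 162/(-54) = -3, and -486/162 = -3, so r = -3.
Then A·(-3)^2 = -54 gives A = -6, and h(n) = -6·(-3)^n.
h(5) = -6·(-3)^5 = 1458.

1458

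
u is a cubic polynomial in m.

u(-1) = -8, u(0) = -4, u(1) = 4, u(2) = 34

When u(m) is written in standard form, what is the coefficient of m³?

3

Write u(m) = am³ + bm² + cm + d; the 4 given values yield a linear system in the 4 coefficients.
Solving, u(m) = 3m³ + 2m² + 3m - 4.
The coefficient of m³ is 3.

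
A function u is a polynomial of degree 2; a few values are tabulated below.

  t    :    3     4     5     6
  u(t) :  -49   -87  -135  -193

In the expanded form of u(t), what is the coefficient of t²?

Write u(t) = at² + bt + c; the 4 given values yield a linear system in the 3 coefficients.
Solving, u(t) = -5t² - 3t + 5.
The coefficient of t² is -5.

-5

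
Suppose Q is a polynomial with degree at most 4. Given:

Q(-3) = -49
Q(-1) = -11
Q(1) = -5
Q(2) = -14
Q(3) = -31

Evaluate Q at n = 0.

Write Q(n) = an^4 + bn³ + cn² + dn + e; the 5 given values yield a linear system in the 5 coefficients.
Solving, the top 2 coefficients vanish, and Q(n) = -4n² + 3n - 4.
Then Q(0) = -4.

-4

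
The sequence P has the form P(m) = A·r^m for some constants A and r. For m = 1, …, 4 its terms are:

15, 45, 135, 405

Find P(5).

Consecutive ratio: 45/15 = 3, and 135/45 = 3, so r = 3.
Then A·3^1 = 15 gives A = 5, and P(m) = 5·3^m.
P(5) = 5·3^5 = 1215.

1215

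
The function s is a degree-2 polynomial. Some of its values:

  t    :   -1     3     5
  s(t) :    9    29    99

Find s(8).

279

Write s(t) = at² + bt + c; the 3 given values yield a linear system in the 3 coefficients.
Solving, s(t) = 5t² - 5t - 1.
Then s(8) = 279.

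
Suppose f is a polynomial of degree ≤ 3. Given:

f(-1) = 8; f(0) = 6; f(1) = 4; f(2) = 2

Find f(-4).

14

First differences: -2, -2, -2.
Level-1 differences are constant, so f has degree 1.
Fitting a degree-1 polynomial gives f(n) = -2n + 6.
Then f(-4) = 14.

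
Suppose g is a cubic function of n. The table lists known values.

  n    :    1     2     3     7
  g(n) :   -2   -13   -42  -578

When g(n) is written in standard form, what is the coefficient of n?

-6

Write g(n) = an³ + bn² + cn + d; the 4 given values yield a linear system in the 4 coefficients.
Solving, g(n) = -2n³ + 3n² - 6n + 3.
The coefficient of n is -6.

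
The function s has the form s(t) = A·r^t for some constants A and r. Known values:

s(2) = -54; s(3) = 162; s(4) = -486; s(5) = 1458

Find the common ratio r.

-3

Consecutive ratio: 162/(-54) = -3, and -486/162 = -3, so r = -3.
Then A·(-3)^2 = -54 gives A = -6, and s(t) = -6·(-3)^t.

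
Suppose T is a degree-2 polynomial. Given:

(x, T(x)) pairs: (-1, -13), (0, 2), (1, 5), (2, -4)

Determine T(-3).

First differences: 15, 3, -9. Second differences: -12, -12.
Level-2 differences are constant, so T has degree 2.
Fitting a degree-2 polynomial gives T(x) = -6x² + 9x + 2.
Then T(-3) = -79.

-79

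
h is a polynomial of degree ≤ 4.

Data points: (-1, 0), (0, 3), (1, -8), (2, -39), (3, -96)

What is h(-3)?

Write h(n) = an^4 + bn³ + cn² + dn + e; the 5 given values yield a linear system in the 5 coefficients.
Solving, the leading coefficient vanishes, and h(n) = -n³ - 7n² - 3n + 3.
Then h(-3) = -24.

-24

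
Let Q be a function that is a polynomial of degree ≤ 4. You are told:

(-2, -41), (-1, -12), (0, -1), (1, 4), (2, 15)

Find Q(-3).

First differences: 29, 11, 5, 11. Second differences: -18, -6, 6. Third differences: 12, 12.
Level-3 differences are constant, so Q has degree 3.
Fitting a degree-3 polynomial gives Q(m) = 2m³ - 3m² + 6m - 1.
Then Q(-3) = -100.

-100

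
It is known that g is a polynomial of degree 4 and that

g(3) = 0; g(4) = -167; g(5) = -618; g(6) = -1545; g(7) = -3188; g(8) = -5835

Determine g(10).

-15533

Write g(k) = ak^4 + bk³ + ck² + dk + e; the 6 given values yield a linear system in the 5 coefficients.
Solving, g(k) = -2k^4 + 4k³ + 4k² + 7k - 3.
Then g(10) = -15533.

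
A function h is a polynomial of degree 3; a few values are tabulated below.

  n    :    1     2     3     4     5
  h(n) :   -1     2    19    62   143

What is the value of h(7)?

First differences: 3, 17, 43, 81. Second differences: 14, 26, 38. Third differences: 12, 12.
Level-3 differences are constant, so h has degree 3.
Fitting a degree-3 polynomial gives h(n) = 2n³ - 5n² + 4n - 2.
Then h(7) = 467.

467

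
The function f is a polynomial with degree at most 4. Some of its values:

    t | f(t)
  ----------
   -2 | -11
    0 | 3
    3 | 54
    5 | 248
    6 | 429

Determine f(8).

Write f(t) = at^4 + bt³ + ct² + dt + e; the 5 given values yield a linear system in the 5 coefficients.
Solving, the leading coefficient vanishes, and f(t) = 2t³ - t + 3.
Then f(8) = 1019.

1019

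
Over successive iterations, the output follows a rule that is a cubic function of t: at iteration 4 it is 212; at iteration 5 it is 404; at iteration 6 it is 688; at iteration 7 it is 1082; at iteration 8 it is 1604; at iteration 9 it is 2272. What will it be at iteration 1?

Write the value at t as g(t).
First differences: 192, 284, 394, 522, 668. Second differences: 92, 110, 128, 146. Third differences: 18, 18, 18.
Level-3 differences are constant, so g has degree 3.
Fitting a degree-3 polynomial gives g(t) = 3t³ + t² + 4.
Then g(1) = 8.

8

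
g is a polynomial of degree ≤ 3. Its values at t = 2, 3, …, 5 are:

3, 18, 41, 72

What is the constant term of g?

-3

First differences: 15, 23, 31. Second differences: 8, 8.
Level-2 differences are constant, so g has degree 2.
Fitting a degree-2 polynomial gives g(t) = 4t² - 5t - 3.
The constant term is g(0) = -3.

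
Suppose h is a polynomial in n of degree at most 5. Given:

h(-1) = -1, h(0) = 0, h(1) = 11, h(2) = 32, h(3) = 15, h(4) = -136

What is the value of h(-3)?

First differences: 1, 11, 21, -17, -151. Second differences: 10, 10, -38, -134. Third differences: 0, -48, -96. Fourth differences: -48, -48.
Level-4 differences are constant, so h has degree 4.
Fitting a degree-4 polynomial gives h(n) = -2n^4 + 4n³ + 7n² + 2n.
Then h(-3) = -213.

-213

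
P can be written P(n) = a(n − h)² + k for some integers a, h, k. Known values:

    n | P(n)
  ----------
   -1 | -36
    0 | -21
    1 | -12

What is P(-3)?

First differences 15, 9; second difference -6 = 2a, so a = -3.
Expanding, the n-coefficient is −2ah = 6h; matching it to the data gives h = 2, and then k = -9.
So P(n) = -3(n − 2)² − 9.
P(-3) = -3·(-5)² − 9 = -84.

-84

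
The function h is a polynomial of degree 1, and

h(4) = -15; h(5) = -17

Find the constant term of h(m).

Write h(m) = am + b; the 2 given values yield a linear system in the 2 coefficients.
Solving, h(m) = -2m - 7.
The constant term is h(0) = -7.

-7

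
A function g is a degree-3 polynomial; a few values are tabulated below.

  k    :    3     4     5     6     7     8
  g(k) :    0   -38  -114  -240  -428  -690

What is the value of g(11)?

First differences: -38, -76, -126, -188, -262. Second differences: -38, -50, -62, -74. Third differences: -12, -12, -12.
Level-3 differences are constant, so g has degree 3.
Fitting a degree-3 polynomial gives g(k) = -2k³ + 5k² + k + 6.
Then g(11) = -2040.

-2040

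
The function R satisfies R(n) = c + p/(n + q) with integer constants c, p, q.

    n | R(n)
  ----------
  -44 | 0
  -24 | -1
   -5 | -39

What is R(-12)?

-4

(R(n) − c)(n + q) = p for each data point; the three points give a linear system in c and q, then p follows.
Solving: c = 1, q = 4, p = 40, so R(n) = 1 + 40/(n + 4).
Then R(-12) = 1 + 40/(-8) = -4.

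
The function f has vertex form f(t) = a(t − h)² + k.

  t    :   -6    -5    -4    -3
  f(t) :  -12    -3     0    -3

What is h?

-4

First differences 9, 3, -3; second difference -6 = 2a, so a = -3.
Expanding, the t-coefficient is −2ah = 6h; matching it to the data gives h = -4, and then k = 0.
So f(t) = -3(t + 4)² + 0.
Hence h = -4.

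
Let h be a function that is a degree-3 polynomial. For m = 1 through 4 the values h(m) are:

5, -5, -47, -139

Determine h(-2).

23

Write h(m) = am³ + bm² + cm + d; the 4 given values yield a linear system in the 4 coefficients.
Solving, h(m) = -3m³ + 2m² + 5m + 1.
Then h(-2) = 23.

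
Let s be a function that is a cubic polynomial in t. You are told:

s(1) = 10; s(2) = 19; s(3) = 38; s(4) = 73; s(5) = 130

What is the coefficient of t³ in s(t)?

First differences: 9, 19, 35, 57. Second differences: 10, 16, 22. Third differences: 6, 6.
Level-3 differences are constant, so s has degree 3.
Fitting a degree-3 polynomial gives s(t) = t³ - t² + 5t + 5.
The coefficient of t³ is 1.

1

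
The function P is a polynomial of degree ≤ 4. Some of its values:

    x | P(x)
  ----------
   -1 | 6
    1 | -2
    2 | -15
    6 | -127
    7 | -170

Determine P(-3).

Write P(x) = ax^4 + bx³ + cx² + dx + e; the 5 given values yield a linear system in the 5 coefficients.
Solving, the top 2 coefficients vanish, and P(x) = -3x² - 4x + 5.
Then P(-3) = -10.

-10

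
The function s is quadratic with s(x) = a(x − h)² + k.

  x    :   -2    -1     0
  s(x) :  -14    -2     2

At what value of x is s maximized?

0

First differences 12, 4; second difference -8 = 2a, so a = -4.
Expanding, the x-coefficient is −2ah = 8h; matching it to the data gives h = 0, and then k = 2.
So s(x) = -4(x + 0)² + 2.
Hence h = 0.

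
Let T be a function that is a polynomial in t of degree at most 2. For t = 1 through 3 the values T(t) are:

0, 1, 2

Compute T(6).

5

First differences: 1, 1.
Level-1 differences are constant, so T has degree 1.
Fitting a degree-1 polynomial gives T(t) = t - 1.
Then T(6) = 5.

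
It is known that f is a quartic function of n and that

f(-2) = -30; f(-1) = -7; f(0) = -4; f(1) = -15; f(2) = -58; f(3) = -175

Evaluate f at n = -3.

-103

First differences: 23, 3, -11, -43, -117. Second differences: -20, -14, -32, -74. Third differences: 6, -18, -42. Fourth differences: -24, -24.
Level-4 differences are constant, so f has degree 4.
Fitting a degree-4 polynomial gives f(n) = -n^4 - n³ - 6n² - 3n - 4.
Then f(-3) = -103.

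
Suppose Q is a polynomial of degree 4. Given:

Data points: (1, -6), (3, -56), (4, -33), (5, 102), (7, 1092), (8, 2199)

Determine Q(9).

Write Q(n) = an^4 + bn³ + cn² + dn + e; the 6 given values yield a linear system in the 5 coefficients.
Solving, Q(n) = n^4 - 3n³ - 5n² - 6n + 7.
Then Q(9) = 3922.

3922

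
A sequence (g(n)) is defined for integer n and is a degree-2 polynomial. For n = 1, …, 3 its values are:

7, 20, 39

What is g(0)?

0

Write g(n) = an² + bn + c; the 3 given values yield a linear system in the 3 coefficients.
Solving, g(n) = 3n² + 4n.
Then g(0) = 0.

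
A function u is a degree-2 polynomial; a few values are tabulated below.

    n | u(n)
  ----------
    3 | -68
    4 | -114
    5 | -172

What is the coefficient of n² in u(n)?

Write u(n) = an² + bn + c; the 3 given values yield a linear system in the 3 coefficients.
Solving, u(n) = -6n² - 4n - 2.
The coefficient of n² is -6.

-6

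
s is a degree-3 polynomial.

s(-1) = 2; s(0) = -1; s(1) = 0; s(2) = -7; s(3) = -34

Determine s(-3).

Write s(m) = am³ + bm² + cm + d; the 5 given values yield a linear system in the 4 coefficients.
Solving, s(m) = -2m³ + 2m² + m - 1.
Then s(-3) = 68.

68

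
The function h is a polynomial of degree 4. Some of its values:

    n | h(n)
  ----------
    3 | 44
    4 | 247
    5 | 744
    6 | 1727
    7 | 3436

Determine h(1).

Write h(n) = an^4 + bn³ + cn² + dn + e; the 5 given values yield a linear system in the 5 coefficients.
Solving, h(n) = 2n^4 - 4n³ + n² - 6n - 1.
Then h(1) = -8.

-8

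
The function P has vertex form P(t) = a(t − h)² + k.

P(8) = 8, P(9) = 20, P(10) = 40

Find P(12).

First differences 12, 20; second difference 8 = 2a, so a = 4.
Expanding, the t-coefficient is −2ah = -8h; matching it to the data gives h = 7, and then k = 4.
So P(t) = 4(t − 7)² + 4.
P(12) = 4·5² + 4 = 104.

104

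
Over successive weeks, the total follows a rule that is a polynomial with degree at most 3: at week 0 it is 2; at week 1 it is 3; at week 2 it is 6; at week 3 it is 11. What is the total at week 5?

27

Write the value at k as P(k).
First differences: 1, 3, 5. Second differences: 2, 2.
Level-2 differences are constant, so P has degree 2.
Fitting a degree-2 polynomial gives P(k) = k² + 2.
Then P(5) = 27.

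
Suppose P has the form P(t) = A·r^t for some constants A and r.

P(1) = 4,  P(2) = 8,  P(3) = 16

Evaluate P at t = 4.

Consecutive ratio: 8/4 = 2, and 16/8 = 2, so r = 2.
Then A·2^1 = 4 gives A = 2, and P(t) = 2·2^t.
P(4) = 2·2^4 = 32.

32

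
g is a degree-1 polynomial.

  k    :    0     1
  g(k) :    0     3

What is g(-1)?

Write g(k) = ak + b; the 2 given values yield a linear system in the 2 coefficients.
Solving, g(k) = 3k.
Then g(-1) = -3.

-3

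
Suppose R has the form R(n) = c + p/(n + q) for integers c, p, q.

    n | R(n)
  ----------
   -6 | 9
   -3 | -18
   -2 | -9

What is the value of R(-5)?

(R(n) − c)(n + q) = p for each data point; the three points give a linear system in c and q, then p follows.
Solving: c = 0, q = 4, p = -18, so R(n) = -18/(n + 4).
Then R(-5) = 0 − 18/(-1) = 18.

18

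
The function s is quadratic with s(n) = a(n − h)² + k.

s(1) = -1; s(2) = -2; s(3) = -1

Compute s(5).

7

First differences -1, 1; second difference 2 = 2a, so a = 1.
Expanding, the n-coefficient is −2ah = -2h; matching it to the data gives h = 2, and then k = -2.
So s(n) = 1(n − 2)² − 2.
s(5) = 1·3² − 2 = 7.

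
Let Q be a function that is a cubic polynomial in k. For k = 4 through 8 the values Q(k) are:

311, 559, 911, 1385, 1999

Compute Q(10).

Write Q(k) = ak³ + bk² + ck + d; the 5 given values yield a linear system in the 4 coefficients.
Solving, Q(k) = 3k³ + 7k² + 2k - 1.
Then Q(10) = 3719.

3719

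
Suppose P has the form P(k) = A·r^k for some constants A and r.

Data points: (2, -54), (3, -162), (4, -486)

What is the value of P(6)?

-4374

Consecutive ratio: -162/(-54) = 3, and -486/(-162) = 3, so r = 3.
Then A·3^2 = -54 gives A = -6, and P(k) = -6·3^k.
P(6) = -6·3^6 = -4374.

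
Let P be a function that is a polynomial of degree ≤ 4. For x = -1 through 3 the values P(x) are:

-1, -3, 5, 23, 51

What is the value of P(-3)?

33

Write P(x) = ax^4 + bx³ + cx² + dx + e; the 5 given values yield a linear system in the 5 coefficients.
Solving, the top 2 coefficients vanish, and P(x) = 5x² + 3x - 3.
Then P(-3) = 33.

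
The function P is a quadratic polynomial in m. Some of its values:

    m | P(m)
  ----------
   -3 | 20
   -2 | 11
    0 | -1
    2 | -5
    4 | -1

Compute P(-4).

31

Write P(m) = am² + bm + c; the 5 given values yield a linear system in the 3 coefficients.
Solving, P(m) = m² - 4m - 1.
Then P(-4) = 31.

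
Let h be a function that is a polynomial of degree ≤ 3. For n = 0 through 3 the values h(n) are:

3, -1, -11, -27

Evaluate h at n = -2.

First differences: -4, -10, -16. Second differences: -6, -6.
Level-2 differences are constant, so h has degree 2.
Fitting a degree-2 polynomial gives h(n) = -3n² - n + 3.
Then h(-2) = -7.

-7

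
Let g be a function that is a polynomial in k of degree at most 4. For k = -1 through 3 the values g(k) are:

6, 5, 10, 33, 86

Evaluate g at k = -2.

First differences: -1, 5, 23, 53. Second differences: 6, 18, 30. Third differences: 12, 12.
Level-3 differences are constant, so g has degree 3.
Fitting a degree-3 polynomial gives g(k) = 2k³ + 3k² + 5.
Then g(-2) = 1.

1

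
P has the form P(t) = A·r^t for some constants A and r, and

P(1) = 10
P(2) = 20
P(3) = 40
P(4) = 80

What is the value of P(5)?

Consecutive ratio: 20/10 = 2, and 40/20 = 2, so r = 2.
Then A·2^1 = 10 gives A = 5, and P(t) = 5·2^t.
P(5) = 5·2^5 = 160.

160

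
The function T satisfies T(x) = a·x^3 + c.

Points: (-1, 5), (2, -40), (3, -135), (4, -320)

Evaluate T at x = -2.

From T(-1) = 5 and T(2) = -40: -1a + c = 5 and 8a + c = -40.
Subtracting: 9a = -45, so a = -5; then c = 5 − (-5)·(-1) = 0.
So T(x) = -5x³ + 0, and T(-2) = 40.

40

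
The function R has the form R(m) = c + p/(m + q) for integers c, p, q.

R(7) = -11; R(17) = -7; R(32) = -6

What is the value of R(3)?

-35

(R(m) − c)(m + q) = p for each data point; the three points give a linear system in c and q, then p follows.
Solving: c = -5, q = -2, p = -30, so R(m) = -5 − 30/(m − 2).
Then R(3) = -5 − 30/1 = -35.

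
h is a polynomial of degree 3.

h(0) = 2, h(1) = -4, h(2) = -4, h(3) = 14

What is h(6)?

Write h(t) = at³ + bt² + ct + d; the 4 given values yield a linear system in the 4 coefficients.
Solving, h(t) = 2t³ - 3t² - 5t + 2.
Then h(6) = 296.

296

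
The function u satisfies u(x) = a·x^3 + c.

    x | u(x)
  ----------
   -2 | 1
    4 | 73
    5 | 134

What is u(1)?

10

From u(-2) = 1 and u(4) = 73: -8a + c = 1 and 64a + c = 73.
Subtracting: 72a = 72, so a = 1; then c = 1 − 1·(-8) = 9.
So u(x) = 1x³ + 9, and u(1) = 10.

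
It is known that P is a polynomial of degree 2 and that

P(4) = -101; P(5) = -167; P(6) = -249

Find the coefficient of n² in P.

Write P(n) = an² + bn + c; the 3 given values yield a linear system in the 3 coefficients.
Solving, P(n) = -8n² + 6n + 3.
The coefficient of n² is -8.

-8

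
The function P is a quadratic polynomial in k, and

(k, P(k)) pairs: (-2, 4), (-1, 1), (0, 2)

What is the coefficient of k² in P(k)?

2

Write P(k) = ak² + bk + c; the 3 given values yield a linear system in the 3 coefficients.
Solving, P(k) = 2k² + 3k + 2.
The coefficient of k² is 2.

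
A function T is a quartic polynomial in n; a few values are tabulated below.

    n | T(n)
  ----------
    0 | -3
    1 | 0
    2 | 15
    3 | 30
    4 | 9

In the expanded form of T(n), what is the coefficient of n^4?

-1

Write T(n) = an^4 + bn³ + cn² + dn + e; the 5 given values yield a linear system in the 5 coefficients.
Solving, T(n) = -n^4 + 4n³ + n² - n - 3.
The coefficient of n^4 is -1.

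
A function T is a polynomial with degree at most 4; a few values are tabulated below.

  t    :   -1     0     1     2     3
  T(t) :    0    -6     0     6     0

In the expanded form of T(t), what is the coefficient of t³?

-2

Write T(t) = at^4 + bt³ + ct² + dt + e; the 5 given values yield a linear system in the 5 coefficients.
Solving, the leading coefficient vanishes, and T(t) = -2t³ + 6t² + 2t - 6.
The coefficient of t³ is -2.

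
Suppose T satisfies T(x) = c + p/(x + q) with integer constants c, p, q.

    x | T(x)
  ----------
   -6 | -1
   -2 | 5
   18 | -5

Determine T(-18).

-3

(T(x) − c)(x + q) = p for each data point; the three points give a linear system in c and q, then p follows.
Solving: c = -4, q = 0, p = -18, so T(x) = -4 − 18/(x + 0).
Then T(-18) = -4 − 18/(-18) = -3.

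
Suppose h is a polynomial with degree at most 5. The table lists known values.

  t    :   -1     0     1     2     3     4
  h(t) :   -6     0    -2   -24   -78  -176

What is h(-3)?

First differences: 6, -2, -22, -54, -98. Second differences: -8, -20, -32, -44. Third differences: -12, -12, -12.
Level-3 differences are constant, so h has degree 3.
Fitting a degree-3 polynomial gives h(t) = -2t³ - 4t² + 4t.
Then h(-3) = 6.

6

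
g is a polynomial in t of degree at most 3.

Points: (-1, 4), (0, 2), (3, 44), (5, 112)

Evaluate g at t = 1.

Write g(t) = at³ + bt² + ct + d; the 4 given values yield a linear system in the 4 coefficients.
Solving, the leading coefficient vanishes, and g(t) = 4t² + 2t + 2.
Then g(1) = 8.

8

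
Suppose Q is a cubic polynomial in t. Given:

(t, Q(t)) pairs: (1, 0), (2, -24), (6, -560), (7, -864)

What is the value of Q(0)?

4

Write Q(t) = at³ + bt² + ct + d; the 4 given values yield a linear system in the 4 coefficients.
Solving, Q(t) = -2t³ - 4t² + 2t + 4.
Then Q(0) = 4.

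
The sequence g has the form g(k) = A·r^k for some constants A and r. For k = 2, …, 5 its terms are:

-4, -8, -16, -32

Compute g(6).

Consecutive ratio: -8/(-4) = 2, and -16/(-8) = 2, so r = 2.
Then A·2^2 = -4 gives A = -1, and g(k) = -1·2^k.
g(6) = -1·2^6 = -64.

-64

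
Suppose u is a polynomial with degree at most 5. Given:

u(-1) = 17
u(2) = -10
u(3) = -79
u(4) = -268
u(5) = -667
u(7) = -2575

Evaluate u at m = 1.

5

Write u(m) = am^5 + bm^4 + cm³ + dm² + em + p; the 6 given values yield a linear system in the 6 coefficients.
Solving, the leading coefficient vanishes, and u(m) = -m^4 - m³ + 4m² - 5m + 8.
Then u(1) = 5.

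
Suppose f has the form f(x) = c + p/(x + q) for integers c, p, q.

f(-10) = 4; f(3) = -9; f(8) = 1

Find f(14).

(f(x) − c)(x + q) = p for each data point; the three points give a linear system in c and q, then p follows.
Solving: c = 3, q = -2, p = -12, so f(x) = 3 − 12/(x − 2).
Then f(14) = 3 − 12/12 = 2.

2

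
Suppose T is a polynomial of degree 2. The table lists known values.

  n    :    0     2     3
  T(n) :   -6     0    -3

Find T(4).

-10

Write T(n) = an² + bn + c; the 3 given values yield a linear system in the 3 coefficients.
Solving, T(n) = -2n² + 7n - 6.
Then T(4) = -10.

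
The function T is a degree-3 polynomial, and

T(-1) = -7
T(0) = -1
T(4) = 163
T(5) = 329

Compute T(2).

Write T(t) = at³ + bt² + ct + d; the 4 given values yield a linear system in the 4 coefficients.
Solving, T(t) = 3t³ - 2t² + t - 1.
Then T(2) = 17.

17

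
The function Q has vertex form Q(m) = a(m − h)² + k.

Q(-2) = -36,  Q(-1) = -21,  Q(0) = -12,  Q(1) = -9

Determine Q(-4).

First differences 15, 9, 3; second difference -6 = 2a, so a = -3.
Expanding, the m-coefficient is −2ah = 6h; matching it to the data gives h = 1, and then k = -9.
So Q(m) = -3(m − 1)² − 9.
Q(-4) = -3·(-5)² − 9 = -84.

-84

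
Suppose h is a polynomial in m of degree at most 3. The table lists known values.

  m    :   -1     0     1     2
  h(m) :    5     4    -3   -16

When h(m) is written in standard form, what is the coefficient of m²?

-3

Write h(m) = am³ + bm² + cm + d; the 4 given values yield a linear system in the 4 coefficients.
Solving, the leading coefficient vanishes, and h(m) = -3m² - 4m + 4.
The coefficient of m² is -3.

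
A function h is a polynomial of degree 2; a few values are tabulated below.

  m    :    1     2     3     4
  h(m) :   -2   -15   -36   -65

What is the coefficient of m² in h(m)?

First differences: -13, -21, -29. Second differences: -8, -8.
Level-2 differences are constant, so h has degree 2.
Fitting a degree-2 polynomial gives h(m) = -4m² - m + 3.
The coefficient of m² is -4.

-4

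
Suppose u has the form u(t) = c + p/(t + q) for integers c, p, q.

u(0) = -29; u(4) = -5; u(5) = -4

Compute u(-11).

(u(t) − c)(t + q) = p for each data point; the three points give a linear system in c and q, then p follows.
Solving: c = 1, q = 1, p = -30, so u(t) = 1 − 30/(t + 1).
Then u(-11) = 1 − 30/(-10) = 4.

4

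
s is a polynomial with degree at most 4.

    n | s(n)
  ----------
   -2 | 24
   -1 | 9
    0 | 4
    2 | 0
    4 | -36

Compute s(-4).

108

Write s(n) = an^4 + bn³ + cn² + dn + e; the 5 given values yield a linear system in the 5 coefficients.
Solving, the leading coefficient vanishes, and s(n) = -n³ + 2n² - 2n + 4.
Then s(-4) = 108.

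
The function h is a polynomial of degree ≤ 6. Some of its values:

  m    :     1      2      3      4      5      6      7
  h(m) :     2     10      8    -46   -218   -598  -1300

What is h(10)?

-6838

First differences: 8, -2, -54, -172, -380, -702. Second differences: -10, -52, -118, -208, -322. Third differences: -42, -66, -90, -114. Fourth differences: -24, -24, -24.
Level-4 differences are constant, so h has degree 4.
Fitting a degree-4 polynomial gives h(m) = -m^4 + 3m³ + 2m² - 4m + 2.
Then h(10) = -6838.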